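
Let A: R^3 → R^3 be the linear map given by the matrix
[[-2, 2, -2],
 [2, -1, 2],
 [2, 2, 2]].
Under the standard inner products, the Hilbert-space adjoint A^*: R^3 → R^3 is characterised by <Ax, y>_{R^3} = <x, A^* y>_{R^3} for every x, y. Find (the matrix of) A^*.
A^* = A^T =
[[-2, 2, 2],
 [2, -1, 2],
 [-2, 2, 2]]

For real matrices with standard dot products, the defining identity <Ax, y> = <x, A^* y> gives (Ax)^T y = x^T (A^*) y, i.e. x^T A^T y = x^T (A^*) y. Since this holds for all x, y, we must have A^* = A^T. Therefore
A^* =
[[-2, 2, 2],
 [2, -1, 2],
 [-2, 2, 2]].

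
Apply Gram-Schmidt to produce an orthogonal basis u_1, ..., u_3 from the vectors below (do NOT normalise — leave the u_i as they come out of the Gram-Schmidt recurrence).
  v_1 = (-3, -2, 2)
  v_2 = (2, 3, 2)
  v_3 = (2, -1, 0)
Orthogonal basis:
  u_1 = (-3, -2, 2)
  u_2 = (10/17, 35/17, 50/17)
  u_3 = (4/3, -4/3, 2/3)

Apply the Gram-Schmidt recurrence
  u_1 = v_1
  u_i = v_i − Σ_{j<i} ((v_i · u_j) / (u_j · u_j)) · u_j.

Step by step this gives:
  u_1 = (-3, -2, 2)
  u_2 = (10/17, 35/17, 50/17)
  u_3 = (4/3, -4/3, 2/3)

Orthogonality check:
  u_2 · u_1 = 0 (should be 0)
  u_3 · u_1 = 0 (should be 0)
  u_3 · u_2 = 0 (should be 0)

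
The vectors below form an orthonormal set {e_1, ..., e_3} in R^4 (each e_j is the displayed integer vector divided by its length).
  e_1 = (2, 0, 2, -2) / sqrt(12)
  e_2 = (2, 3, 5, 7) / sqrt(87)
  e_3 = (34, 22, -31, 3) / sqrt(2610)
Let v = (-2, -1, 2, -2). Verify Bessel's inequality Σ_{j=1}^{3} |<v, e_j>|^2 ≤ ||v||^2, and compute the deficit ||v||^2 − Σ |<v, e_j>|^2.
Σ |<v, e_j>|^2 = 553/45; ||v||^2 = 13; deficit = 32/45

Write each e_j = u_j / sqrt(<u_j, u_j>) where u_j is the displayed integer vector. Then <v, e_j> = <v, u_j> / sqrt(<u_j, u_j>), so |<v, e_j>|^2 = <v, u_j>^2 / <u_j, u_j>.
Coefficients: <v, e_1> = 4/sqrt(12), <v, e_2> = -11/sqrt(87), <v, e_3> = -158/sqrt(2610).
Square and sum: Σ |<v, e_j>|^2 = 553/45.
Compute ||v||^2 = v·v = 13.
Deficit = 13 − 553/45 = 32/45 ≥ 0, confirming Bessel's inequality. (The deficit equals ||v − Σ <v,e_j> e_j||^2, the squared distance from v to span{e_j}.)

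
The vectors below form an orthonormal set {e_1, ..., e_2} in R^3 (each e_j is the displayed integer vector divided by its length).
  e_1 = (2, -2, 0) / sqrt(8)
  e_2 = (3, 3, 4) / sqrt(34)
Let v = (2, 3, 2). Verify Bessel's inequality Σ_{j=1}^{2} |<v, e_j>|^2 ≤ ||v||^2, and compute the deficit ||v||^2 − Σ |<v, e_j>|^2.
Σ |<v, e_j>|^2 = 273/17; ||v||^2 = 17; deficit = 16/17

Write each e_j = u_j / sqrt(<u_j, u_j>) where u_j is the displayed integer vector. Then <v, e_j> = <v, u_j> / sqrt(<u_j, u_j>), so |<v, e_j>|^2 = <v, u_j>^2 / <u_j, u_j>.
Coefficients: <v, e_1> = -2/sqrt(8), <v, e_2> = 23/sqrt(34).
Square and sum: Σ |<v, e_j>|^2 = 273/17.
Compute ||v||^2 = v·v = 17.
Deficit = 17 − 273/17 = 16/17 ≥ 0, confirming Bessel's inequality. (The deficit equals ||v − Σ <v,e_j> e_j||^2, the squared distance from v to span{e_j}.)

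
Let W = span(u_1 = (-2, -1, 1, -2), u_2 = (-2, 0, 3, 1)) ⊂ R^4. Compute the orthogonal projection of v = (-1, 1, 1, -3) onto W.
proj_W(v) = (-164/115, -102/115, 42/115, -224/115)

Set up U = [u_1 | ... | u_2] ∈ R^(4×2). The projector onto W = col(U) is P = U (U^T U)^(-1) U^T.
Compute U^T U =
  [10, 5]
  [5, 14],
and U^T v = (8, 2).
Solve U^T U · c = U^T v for the coefficients: c = (102/115, -4/23). The projection is proj_W(v) = U c.
Check: (v - proj_W(v)) · u_1 = 0  (should be 0).
Check: (v - proj_W(v)) · u_2 = 0  (should be 0).
Result: proj_W(v) = (-164/115, -102/115, 42/115, -224/115).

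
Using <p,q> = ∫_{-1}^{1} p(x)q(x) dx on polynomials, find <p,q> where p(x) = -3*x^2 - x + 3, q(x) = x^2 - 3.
<p,q> = -56/5

Expand the product: p(x)·q(x) = -3*x^4 - x^3 + 12*x^2 + 3*x - 9.
∫_{-1}^{1} of each monomial x^k gives [2/(k+1) if k even, 0 if k odd]. Integrating term-by-term (or equivalently evaluating the antiderivative F(x) = -3*x^5/5 - x^4/4 + 4*x^3 + 3*x^2/2 - 9*x at the endpoints):
  F(1) − F(−1) = -87/20 − (137/20) = -56/5.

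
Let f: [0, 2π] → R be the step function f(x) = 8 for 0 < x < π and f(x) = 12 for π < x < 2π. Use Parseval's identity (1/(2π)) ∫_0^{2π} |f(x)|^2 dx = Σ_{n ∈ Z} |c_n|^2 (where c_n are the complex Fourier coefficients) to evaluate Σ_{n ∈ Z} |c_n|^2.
Σ |c_n|^2 = 104

Parseval equates the L^2 energy of f (normalised by 1/(2π)) with the ℓ^2 sum of its Fourier coefficients: (1/(2π)) ∫_0^{2π} |f|^2 = Σ |c_n|^2.
Compute the left side: (1/(2π)) [∫_0^π 8^2 dx + ∫_π^{2π} 12^2 dx] = (1/(2π)) · (64π + 144π) = (64 + 144)/2 = 104.
So Σ_{n ∈ Z} |c_n|^2 = 104.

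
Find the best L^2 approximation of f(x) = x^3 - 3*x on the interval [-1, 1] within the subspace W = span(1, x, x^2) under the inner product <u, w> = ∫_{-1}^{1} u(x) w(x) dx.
g(x) = -12*x/5

The best approximation g ∈ W is the orthogonal projection of f onto W. Writing g = a_0 + a_1 x + a_2 x^2, the coefficients solve the normal equations G · a = b where
  G_{ij} = <φ_i, φ_j> and b_i = <f, φ_i>, with φ_0 = 1, φ_1 = x, φ_2 = x^2.
G =
  [2, 0, 2/3]
  [0, 2/3, 0]
  [2/3, 0, 2/5],
b = (0, -8/5, 0).
Solving gives a_0 = 0, a_1 = -12/5, a_2 = 0, so
  g(x) = -12*x/5.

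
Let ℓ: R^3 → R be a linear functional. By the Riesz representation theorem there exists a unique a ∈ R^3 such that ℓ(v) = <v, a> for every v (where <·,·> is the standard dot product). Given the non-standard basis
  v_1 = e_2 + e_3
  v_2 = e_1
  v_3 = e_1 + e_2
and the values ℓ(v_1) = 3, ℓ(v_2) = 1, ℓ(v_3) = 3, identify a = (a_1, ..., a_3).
a = (1, 2, 1)

Write a = (a_1, ..., a_3) in the standard basis. For each basis vector v_i, ℓ(v_i) = <v_i, a> is a linear equation in the a_j's. Collect the n equations into a matrix system V a = ℓ, where row i of V is v_i (expressed in the standard basis). Since V is invertible (lower-triangular with 1s on the diagonal, up to permutation), solve by back-substitution:
  V =
[[0, 1, 1],
 [1, 0, 0],
 [1, 1, 0]]
  V a = (3, 1, 3)
Solving gives a = (1, 2, 1).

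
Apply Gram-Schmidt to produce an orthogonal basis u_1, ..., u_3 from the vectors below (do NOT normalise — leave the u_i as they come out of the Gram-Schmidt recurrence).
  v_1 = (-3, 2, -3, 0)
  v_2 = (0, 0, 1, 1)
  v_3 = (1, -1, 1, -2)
Orthogonal basis:
  u_1 = (-3, 2, -3, 0)
  u_2 = (-9/22, 3/11, 13/22, 1)
  u_3 = (-22/35, 3/35, 24/35, -24/35)

Apply the Gram-Schmidt recurrence
  u_1 = v_1
  u_i = v_i − Σ_{j<i} ((v_i · u_j) / (u_j · u_j)) · u_j.

Step by step this gives:
  u_1 = (-3, 2, -3, 0)
  u_2 = (-9/22, 3/11, 13/22, 1)
  u_3 = (-22/35, 3/35, 24/35, -24/35)

Orthogonality check:
  u_2 · u_1 = 0 (should be 0)
  u_3 · u_1 = 0 (should be 0)
  u_3 · u_2 = 0 (should be 0)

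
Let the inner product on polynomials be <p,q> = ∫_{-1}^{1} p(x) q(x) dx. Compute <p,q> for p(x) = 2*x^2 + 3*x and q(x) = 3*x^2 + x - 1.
<p,q> = 46/15

Expand the product: p(x)·q(x) = 6*x^4 + 11*x^3 + x^2 - 3*x.
∫_{-1}^{1} of each monomial x^k gives [2/(k+1) if k even, 0 if k odd]. Integrating term-by-term (or equivalently evaluating the antiderivative F(x) = 6*x^5/5 + 11*x^4/4 + x^3/3 - 3*x^2/2 at the endpoints):
  F(1) − F(−1) = 167/60 − (-17/60) = 46/15.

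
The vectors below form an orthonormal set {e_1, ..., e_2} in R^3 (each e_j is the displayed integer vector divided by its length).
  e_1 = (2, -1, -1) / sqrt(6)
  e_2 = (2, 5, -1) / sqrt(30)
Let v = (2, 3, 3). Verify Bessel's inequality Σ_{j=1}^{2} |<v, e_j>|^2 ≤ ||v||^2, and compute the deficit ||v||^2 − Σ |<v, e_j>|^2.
Σ |<v, e_j>|^2 = 46/5; ||v||^2 = 22; deficit = 64/5

Write each e_j = u_j / sqrt(<u_j, u_j>) where u_j is the displayed integer vector. Then <v, e_j> = <v, u_j> / sqrt(<u_j, u_j>), so |<v, e_j>|^2 = <v, u_j>^2 / <u_j, u_j>.
Coefficients: <v, e_1> = -2/sqrt(6), <v, e_2> = 16/sqrt(30).
Square and sum: Σ |<v, e_j>|^2 = 46/5.
Compute ||v||^2 = v·v = 22.
Deficit = 22 − 46/5 = 64/5 ≥ 0, confirming Bessel's inequality. (The deficit equals ||v − Σ <v,e_j> e_j||^2, the squared distance from v to span{e_j}.)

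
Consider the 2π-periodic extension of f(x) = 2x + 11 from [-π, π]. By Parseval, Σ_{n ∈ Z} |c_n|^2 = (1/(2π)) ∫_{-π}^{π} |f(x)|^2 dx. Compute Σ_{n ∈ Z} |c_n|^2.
Σ |c_n|^2 = 4π^2/3 + 121

Expand and integrate term by term over [-π, π]:
  ∫ (2x)^2 dx = 4·(2π^3/3); ∫ 2·2·(11)·x dx = 0 (odd integrand); ∫ 11^2 dx = 121·2π.
So (1/(2π)) ∫_{-π}^{π} (2x + 11)^2 dx = 4π^2/3 + 121 = 4π^2/3 + 121.
Parseval ⇒ Σ |c_n|^2 = 4π^2/3 + 121.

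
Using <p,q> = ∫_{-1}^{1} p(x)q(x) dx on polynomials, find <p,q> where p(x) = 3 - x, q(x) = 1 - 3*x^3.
<p,q> = 36/5

Expand the product: p(x)·q(x) = 3*x^4 - 9*x^3 - x + 3.
∫_{-1}^{1} of each monomial x^k gives [2/(k+1) if k even, 0 if k odd]. Integrating term-by-term (or equivalently evaluating the antiderivative F(x) = 3*x^5/5 - 9*x^4/4 - x^2/2 + 3*x at the endpoints):
  F(1) − F(−1) = 17/20 − (-127/20) = 36/5.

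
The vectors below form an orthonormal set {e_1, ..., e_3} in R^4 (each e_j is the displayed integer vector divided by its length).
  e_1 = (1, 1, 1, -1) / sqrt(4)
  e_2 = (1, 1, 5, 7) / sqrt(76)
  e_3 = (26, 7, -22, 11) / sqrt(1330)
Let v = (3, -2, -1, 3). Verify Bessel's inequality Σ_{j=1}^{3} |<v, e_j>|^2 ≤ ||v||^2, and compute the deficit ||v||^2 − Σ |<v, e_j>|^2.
Σ |<v, e_j>|^2 = 167/10; ||v||^2 = 23; deficit = 63/10

Write each e_j = u_j / sqrt(<u_j, u_j>) where u_j is the displayed integer vector. Then <v, e_j> = <v, u_j> / sqrt(<u_j, u_j>), so |<v, e_j>|^2 = <v, u_j>^2 / <u_j, u_j>.
Coefficients: <v, e_1> = -3/sqrt(4), <v, e_2> = 17/sqrt(76), <v, e_3> = 119/sqrt(1330).
Square and sum: Σ |<v, e_j>|^2 = 167/10.
Compute ||v||^2 = v·v = 23.
Deficit = 23 − 167/10 = 63/10 ≥ 0, confirming Bessel's inequality. (The deficit equals ||v − Σ <v,e_j> e_j||^2, the squared distance from v to span{e_j}.)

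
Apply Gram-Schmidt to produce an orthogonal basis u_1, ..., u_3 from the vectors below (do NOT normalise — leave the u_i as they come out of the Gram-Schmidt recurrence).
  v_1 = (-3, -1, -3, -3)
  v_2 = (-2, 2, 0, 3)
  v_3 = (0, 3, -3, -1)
Orthogonal basis:
  u_1 = (-3, -1, -3, -3)
  u_2 = (-71/28, 51/28, -15/28, 69/28)
  u_3 = (762/451, 1263/451, -849/451, -334/451)

Apply the Gram-Schmidt recurrence
  u_1 = v_1
  u_i = v_i − Σ_{j<i} ((v_i · u_j) / (u_j · u_j)) · u_j.

Step by step this gives:
  u_1 = (-3, -1, -3, -3)
  u_2 = (-71/28, 51/28, -15/28, 69/28)
  u_3 = (762/451, 1263/451, -849/451, -334/451)

Orthogonality check:
  u_2 · u_1 = 0 (should be 0)
  u_3 · u_1 = 0 (should be 0)
  u_3 · u_2 = 0 (should be 0)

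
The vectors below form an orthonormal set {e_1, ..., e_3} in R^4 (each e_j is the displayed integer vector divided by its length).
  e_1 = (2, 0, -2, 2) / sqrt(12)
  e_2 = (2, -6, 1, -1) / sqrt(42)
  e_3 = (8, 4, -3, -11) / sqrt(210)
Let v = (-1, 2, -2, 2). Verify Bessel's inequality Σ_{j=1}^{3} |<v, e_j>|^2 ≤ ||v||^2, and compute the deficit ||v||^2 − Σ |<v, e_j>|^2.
Σ |<v, e_j>|^2 = 179/15; ||v||^2 = 13; deficit = 16/15

Write each e_j = u_j / sqrt(<u_j, u_j>) where u_j is the displayed integer vector. Then <v, e_j> = <v, u_j> / sqrt(<u_j, u_j>), so |<v, e_j>|^2 = <v, u_j>^2 / <u_j, u_j>.
Coefficients: <v, e_1> = 6/sqrt(12), <v, e_2> = -18/sqrt(42), <v, e_3> = -16/sqrt(210).
Square and sum: Σ |<v, e_j>|^2 = 179/15.
Compute ||v||^2 = v·v = 13.
Deficit = 13 − 179/15 = 16/15 ≥ 0, confirming Bessel's inequality. (The deficit equals ||v − Σ <v,e_j> e_j||^2, the squared distance from v to span{e_j}.)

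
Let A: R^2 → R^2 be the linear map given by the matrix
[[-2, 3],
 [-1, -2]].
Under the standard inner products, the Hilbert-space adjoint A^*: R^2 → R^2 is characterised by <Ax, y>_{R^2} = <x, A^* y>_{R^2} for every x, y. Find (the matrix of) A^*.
A^* = A^T =
[[-2, -1],
 [3, -2]]

For real matrices with standard dot products, the defining identity <Ax, y> = <x, A^* y> gives (Ax)^T y = x^T (A^*) y, i.e. x^T A^T y = x^T (A^*) y. Since this holds for all x, y, we must have A^* = A^T. Therefore
A^* =
[[-2, -1],
 [3, -2]].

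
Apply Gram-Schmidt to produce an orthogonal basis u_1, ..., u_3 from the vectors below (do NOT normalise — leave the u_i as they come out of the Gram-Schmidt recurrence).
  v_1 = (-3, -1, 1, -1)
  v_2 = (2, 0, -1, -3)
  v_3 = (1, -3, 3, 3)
Orthogonal basis:
  u_1 = (-3, -1, 1, -1)
  u_2 = (1, -1/3, -2/3, -10/3)
  u_3 = (34/19, -62/19, 47/19, 7/19)

Apply the Gram-Schmidt recurrence
  u_1 = v_1
  u_i = v_i − Σ_{j<i} ((v_i · u_j) / (u_j · u_j)) · u_j.

Step by step this gives:
  u_1 = (-3, -1, 1, -1)
  u_2 = (1, -1/3, -2/3, -10/3)
  u_3 = (34/19, -62/19, 47/19, 7/19)

Orthogonality check:
  u_2 · u_1 = 0 (should be 0)
  u_3 · u_1 = 0 (should be 0)
  u_3 · u_2 = 0 (should be 0)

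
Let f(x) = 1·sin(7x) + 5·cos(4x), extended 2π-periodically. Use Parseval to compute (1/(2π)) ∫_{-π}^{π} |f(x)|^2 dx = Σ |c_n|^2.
Σ |c_n|^2 = 13

Expand |f|^2 and use orthogonality of {sin(nx), cos(mx)} on [-π, π]:
  ∫_{-π}^{π} sin(nx)^2 dx = π, ∫ cos(mx)^2 dx = π, and cross terms integrate to 0.
So ∫_{-π}^{π} f(x)^2 dx = 1^2 · π + 5^2 · π = (1 + 25)π.
Divide by 2π: (1 + 25)/2 = 13.
By Parseval, this equals Σ |c_n|^2.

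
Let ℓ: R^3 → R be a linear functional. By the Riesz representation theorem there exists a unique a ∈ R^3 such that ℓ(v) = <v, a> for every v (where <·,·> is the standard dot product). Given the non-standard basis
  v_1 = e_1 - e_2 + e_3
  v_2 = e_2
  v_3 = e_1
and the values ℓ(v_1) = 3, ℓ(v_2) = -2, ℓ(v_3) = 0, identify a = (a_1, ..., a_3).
a = (0, -2, 1)

Write a = (a_1, ..., a_3) in the standard basis. For each basis vector v_i, ℓ(v_i) = <v_i, a> is a linear equation in the a_j's. Collect the n equations into a matrix system V a = ℓ, where row i of V is v_i (expressed in the standard basis). Since V is invertible (lower-triangular with 1s on the diagonal, up to permutation), solve by back-substitution:
  V =
[[1, -1, 1],
 [0, 1, 0],
 [1, 0, 0]]
  V a = (3, -2, 0)
Solving gives a = (0, -2, 1).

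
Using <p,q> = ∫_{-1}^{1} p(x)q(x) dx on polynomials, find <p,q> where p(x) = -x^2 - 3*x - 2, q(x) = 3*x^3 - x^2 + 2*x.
<p,q> = -88/15

Expand the product: p(x)·q(x) = -3*x^5 - 8*x^4 - 5*x^3 - 4*x^2 - 4*x.
∫_{-1}^{1} of each monomial x^k gives [2/(k+1) if k even, 0 if k odd]. Integrating term-by-term (or equivalently evaluating the antiderivative F(x) = -x^6/2 - 8*x^5/5 - 5*x^4/4 - 4*x^3/3 - 2*x^2 at the endpoints):
  F(1) − F(−1) = -401/60 − (-49/60) = -88/15.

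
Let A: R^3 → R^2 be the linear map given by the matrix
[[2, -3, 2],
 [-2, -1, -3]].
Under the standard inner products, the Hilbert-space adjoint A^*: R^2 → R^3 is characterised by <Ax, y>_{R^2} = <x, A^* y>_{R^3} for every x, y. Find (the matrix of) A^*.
A^* = A^T =
[[2, -2],
 [-3, -1],
 [2, -3]]

For real matrices with standard dot products, the defining identity <Ax, y> = <x, A^* y> gives (Ax)^T y = x^T (A^*) y, i.e. x^T A^T y = x^T (A^*) y. Since this holds for all x, y, we must have A^* = A^T. Therefore
A^* =
[[2, -2],
 [-3, -1],
 [2, -3]].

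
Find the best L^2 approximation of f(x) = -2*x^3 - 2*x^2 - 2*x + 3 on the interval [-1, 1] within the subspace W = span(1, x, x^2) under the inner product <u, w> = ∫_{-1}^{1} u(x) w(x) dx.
g(x) = -2*x^2 - 16*x/5 + 3

The best approximation g ∈ W is the orthogonal projection of f onto W. Writing g = a_0 + a_1 x + a_2 x^2, the coefficients solve the normal equations G · a = b where
  G_{ij} = <φ_i, φ_j> and b_i = <f, φ_i>, with φ_0 = 1, φ_1 = x, φ_2 = x^2.
G =
  [2, 0, 2/3]
  [0, 2/3, 0]
  [2/3, 0, 2/5],
b = (14/3, -32/15, 6/5).
Solving gives a_0 = 3, a_1 = -16/5, a_2 = -2, so
  g(x) = -2*x^2 - 16*x/5 + 3.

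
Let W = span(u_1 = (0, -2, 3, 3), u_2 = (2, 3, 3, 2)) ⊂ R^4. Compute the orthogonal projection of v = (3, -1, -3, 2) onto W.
proj_W(v) = (-70/491, -89/491, -129/491, -94/491)

Set up U = [u_1 | ... | u_2] ∈ R^(4×2). The projector onto W = col(U) is P = U (U^T U)^(-1) U^T.
Compute U^T U =
  [22, 9]
  [9, 26],
and U^T v = (-1, -2).
Solve U^T U · c = U^T v for the coefficients: c = (-8/491, -35/491). The projection is proj_W(v) = U c.
Check: (v - proj_W(v)) · u_1 = 0  (should be 0).
Check: (v - proj_W(v)) · u_2 = 0  (should be 0).
Result: proj_W(v) = (-70/491, -89/491, -129/491, -94/491).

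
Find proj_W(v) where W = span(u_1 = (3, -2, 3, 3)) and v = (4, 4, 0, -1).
proj_W(v) = (3/31, -2/31, 3/31, 3/31)

Set up U = [u_1 | ... | u_1] ∈ R^(4×1). The projector onto W = col(U) is P = U (U^T U)^(-1) U^T.
Compute U^T U =
  [31],
and U^T v = (1).
Solve U^T U · c = U^T v for the coefficients: c = (1/31). The projection is proj_W(v) = U c.
Check: (v - proj_W(v)) · u_1 = 0  (should be 0).
Result: proj_W(v) = (3/31, -2/31, 3/31, 3/31).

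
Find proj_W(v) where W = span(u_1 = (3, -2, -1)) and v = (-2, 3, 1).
proj_W(v) = (-39/14, 13/7, 13/14)

Set up U = [u_1 | ... | u_1] ∈ R^(3×1). The projector onto W = col(U) is P = U (U^T U)^(-1) U^T.
Compute U^T U =
  [14],
and U^T v = (-13).
Solve U^T U · c = U^T v for the coefficients: c = (-13/14). The projection is proj_W(v) = U c.
Check: (v - proj_W(v)) · u_1 = 0  (should be 0).
Result: proj_W(v) = (-39/14, 13/7, 13/14).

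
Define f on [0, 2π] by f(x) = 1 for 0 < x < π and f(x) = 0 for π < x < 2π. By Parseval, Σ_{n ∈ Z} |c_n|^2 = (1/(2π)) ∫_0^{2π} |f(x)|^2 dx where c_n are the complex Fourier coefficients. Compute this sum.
Σ |c_n|^2 = 1/2

Parseval equates the L^2 energy of f (normalised by 1/(2π)) with the ℓ^2 sum of its Fourier coefficients: (1/(2π)) ∫_0^{2π} |f|^2 = Σ |c_n|^2.
Compute the left side: (1/(2π)) [∫_0^π 1^2 dx + ∫_π^{2π} 0^2 dx] = (1/(2π)) · (1π + 0π) = (1 + 0)/2 = 1/2.
So Σ_{n ∈ Z} |c_n|^2 = 1/2.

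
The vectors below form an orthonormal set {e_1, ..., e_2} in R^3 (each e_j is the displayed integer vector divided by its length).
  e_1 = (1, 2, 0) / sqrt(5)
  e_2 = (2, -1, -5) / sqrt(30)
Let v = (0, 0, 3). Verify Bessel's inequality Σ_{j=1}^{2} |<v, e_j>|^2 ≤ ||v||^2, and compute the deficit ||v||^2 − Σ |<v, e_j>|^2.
Σ |<v, e_j>|^2 = 15/2; ||v||^2 = 9; deficit = 3/2

Write each e_j = u_j / sqrt(<u_j, u_j>) where u_j is the displayed integer vector. Then <v, e_j> = <v, u_j> / sqrt(<u_j, u_j>), so |<v, e_j>|^2 = <v, u_j>^2 / <u_j, u_j>.
Coefficients: <v, e_1> = 0/sqrt(5), <v, e_2> = -15/sqrt(30).
Square and sum: Σ |<v, e_j>|^2 = 15/2.
Compute ||v||^2 = v·v = 9.
Deficit = 9 − 15/2 = 3/2 ≥ 0, confirming Bessel's inequality. (The deficit equals ||v − Σ <v,e_j> e_j||^2, the squared distance from v to span{e_j}.)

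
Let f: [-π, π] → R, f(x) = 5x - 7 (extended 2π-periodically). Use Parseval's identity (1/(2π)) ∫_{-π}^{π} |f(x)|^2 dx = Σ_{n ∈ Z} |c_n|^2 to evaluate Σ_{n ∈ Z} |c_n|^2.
Σ |c_n|^2 = 25π^2/3 + 49

Expand and integrate term by term over [-π, π]:
  ∫ (5x)^2 dx = 25·(2π^3/3); ∫ 2·5·(-7)·x dx = 0 (odd integrand); ∫ (-7)^2 dx = 49·2π.
So (1/(2π)) ∫_{-π}^{π} (5x - 7)^2 dx = 25π^2/3 + 49 = 25π^2/3 + 49.
Parseval ⇒ Σ |c_n|^2 = 25π^2/3 + 49.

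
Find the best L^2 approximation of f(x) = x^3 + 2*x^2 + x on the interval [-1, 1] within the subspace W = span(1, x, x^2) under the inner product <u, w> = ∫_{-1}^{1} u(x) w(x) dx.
g(x) = 2*x^2 + 8*x/5

The best approximation g ∈ W is the orthogonal projection of f onto W. Writing g = a_0 + a_1 x + a_2 x^2, the coefficients solve the normal equations G · a = b where
  G_{ij} = <φ_i, φ_j> and b_i = <f, φ_i>, with φ_0 = 1, φ_1 = x, φ_2 = x^2.
G =
  [2, 0, 2/3]
  [0, 2/3, 0]
  [2/3, 0, 2/5],
b = (4/3, 16/15, 4/5).
Solving gives a_0 = 0, a_1 = 8/5, a_2 = 2, so
  g(x) = 2*x^2 + 8*x/5.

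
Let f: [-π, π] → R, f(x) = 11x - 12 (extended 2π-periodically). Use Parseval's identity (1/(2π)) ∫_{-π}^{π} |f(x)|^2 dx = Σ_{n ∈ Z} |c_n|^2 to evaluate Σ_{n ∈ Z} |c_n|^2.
Σ |c_n|^2 = 121π^2/3 + 144

Expand and integrate term by term over [-π, π]:
  ∫ (11x)^2 dx = 121·(2π^3/3); ∫ 2·11·(-12)·x dx = 0 (odd integrand); ∫ (-12)^2 dx = 144·2π.
So (1/(2π)) ∫_{-π}^{π} (11x - 12)^2 dx = 121π^2/3 + 144 = 121π^2/3 + 144.
Parseval ⇒ Σ |c_n|^2 = 121π^2/3 + 144.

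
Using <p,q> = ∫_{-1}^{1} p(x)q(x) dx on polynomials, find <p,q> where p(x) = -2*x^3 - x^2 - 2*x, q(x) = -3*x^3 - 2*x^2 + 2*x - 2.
<p,q> = 208/105

Expand the product: p(x)·q(x) = 6*x^6 + 7*x^5 + 4*x^4 + 6*x^3 - 2*x^2 + 4*x.
∫_{-1}^{1} of each monomial x^k gives [2/(k+1) if k even, 0 if k odd]. Integrating term-by-term (or equivalently evaluating the antiderivative F(x) = 6*x^7/7 + 7*x^6/6 + 4*x^5/5 + 3*x^4/2 - 2*x^3/3 + 2*x^2 at the endpoints):
  F(1) − F(−1) = 198/35 − (386/105) = 208/105.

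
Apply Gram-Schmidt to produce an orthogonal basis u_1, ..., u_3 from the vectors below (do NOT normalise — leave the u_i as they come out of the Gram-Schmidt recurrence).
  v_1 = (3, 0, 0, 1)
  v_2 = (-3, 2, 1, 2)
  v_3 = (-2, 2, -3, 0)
Orthogonal basis:
  u_1 = (3, 0, 0, 1)
  u_2 = (-9/10, 2, 1, 27/10)
  u_3 = (-1/131, 206/131, -421/131, 3/131)

Apply the Gram-Schmidt recurrence
  u_1 = v_1
  u_i = v_i − Σ_{j<i} ((v_i · u_j) / (u_j · u_j)) · u_j.

Step by step this gives:
  u_1 = (3, 0, 0, 1)
  u_2 = (-9/10, 2, 1, 27/10)
  u_3 = (-1/131, 206/131, -421/131, 3/131)

Orthogonality check:
  u_2 · u_1 = 0 (should be 0)
  u_3 · u_1 = 0 (should be 0)
  u_3 · u_2 = 0 (should be 0)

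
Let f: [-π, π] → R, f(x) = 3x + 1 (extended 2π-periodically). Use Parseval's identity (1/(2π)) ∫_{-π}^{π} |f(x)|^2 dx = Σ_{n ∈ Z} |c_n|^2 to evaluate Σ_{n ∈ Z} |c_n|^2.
Σ |c_n|^2 = 3π^2 + 1

Expand and integrate term by term over [-π, π]:
  ∫ (3x)^2 dx = 9·(2π^3/3); ∫ 2·3·(1)·x dx = 0 (odd integrand); ∫ 1^2 dx = 1·2π.
So (1/(2π)) ∫_{-π}^{π} (3x + 1)^2 dx = 9π^2/3 + 1 = 3π^2 + 1.
Parseval ⇒ Σ |c_n|^2 = 3π^2 + 1.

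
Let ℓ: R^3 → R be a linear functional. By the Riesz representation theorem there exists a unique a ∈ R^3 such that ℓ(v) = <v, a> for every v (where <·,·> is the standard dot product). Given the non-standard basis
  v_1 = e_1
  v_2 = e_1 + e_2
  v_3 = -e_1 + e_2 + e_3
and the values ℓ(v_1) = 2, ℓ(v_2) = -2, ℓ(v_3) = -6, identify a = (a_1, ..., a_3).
a = (2, -4, 0)

Write a = (a_1, ..., a_3) in the standard basis. For each basis vector v_i, ℓ(v_i) = <v_i, a> is a linear equation in the a_j's. Collect the n equations into a matrix system V a = ℓ, where row i of V is v_i (expressed in the standard basis). Since V is invertible (lower-triangular with 1s on the diagonal, up to permutation), solve by back-substitution:
  V =
[[1, 0, 0],
 [1, 1, 0],
 [-1, 1, 1]]
  V a = (2, -2, -6)
Solving gives a = (2, -4, 0).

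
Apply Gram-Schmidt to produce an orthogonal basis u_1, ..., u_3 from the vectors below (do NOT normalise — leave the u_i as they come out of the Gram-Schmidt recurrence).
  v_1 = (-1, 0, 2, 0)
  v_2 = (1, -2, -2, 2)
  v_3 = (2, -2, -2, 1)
Orthogonal basis:
  u_1 = (-1, 0, 2, 0)
  u_2 = (0, -2, 0, 2)
  u_3 = (4/5, -1/2, 2/5, -1/2)

Apply the Gram-Schmidt recurrence
  u_1 = v_1
  u_i = v_i − Σ_{j<i} ((v_i · u_j) / (u_j · u_j)) · u_j.

Step by step this gives:
  u_1 = (-1, 0, 2, 0)
  u_2 = (0, -2, 0, 2)
  u_3 = (4/5, -1/2, 2/5, -1/2)

Orthogonality check:
  u_2 · u_1 = 0 (should be 0)
  u_3 · u_1 = 0 (should be 0)
  u_3 · u_2 = 0 (should be 0)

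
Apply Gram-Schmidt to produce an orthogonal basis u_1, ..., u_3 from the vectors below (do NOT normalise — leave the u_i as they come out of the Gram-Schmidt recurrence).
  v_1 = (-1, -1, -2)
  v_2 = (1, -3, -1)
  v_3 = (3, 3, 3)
Orthogonal basis:
  u_1 = (-1, -1, -2)
  u_2 = (5/3, -7/3, 1/3)
  u_3 = (6/5, 18/25, -24/25)

Apply the Gram-Schmidt recurrence
  u_1 = v_1
  u_i = v_i − Σ_{j<i} ((v_i · u_j) / (u_j · u_j)) · u_j.

Step by step this gives:
  u_1 = (-1, -1, -2)
  u_2 = (5/3, -7/3, 1/3)
  u_3 = (6/5, 18/25, -24/25)

Orthogonality check:
  u_2 · u_1 = 0 (should be 0)
  u_3 · u_1 = 0 (should be 0)
  u_3 · u_2 = 0 (should be 0)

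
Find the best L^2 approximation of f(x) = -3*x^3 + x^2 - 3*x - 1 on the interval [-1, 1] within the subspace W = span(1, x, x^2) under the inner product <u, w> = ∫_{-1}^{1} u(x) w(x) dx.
g(x) = x^2 - 24*x/5 - 1

The best approximation g ∈ W is the orthogonal projection of f onto W. Writing g = a_0 + a_1 x + a_2 x^2, the coefficients solve the normal equations G · a = b where
  G_{ij} = <φ_i, φ_j> and b_i = <f, φ_i>, with φ_0 = 1, φ_1 = x, φ_2 = x^2.
G =
  [2, 0, 2/3]
  [0, 2/3, 0]
  [2/3, 0, 2/5],
b = (-4/3, -16/5, -4/15).
Solving gives a_0 = -1, a_1 = -24/5, a_2 = 1, so
  g(x) = x^2 - 24*x/5 - 1.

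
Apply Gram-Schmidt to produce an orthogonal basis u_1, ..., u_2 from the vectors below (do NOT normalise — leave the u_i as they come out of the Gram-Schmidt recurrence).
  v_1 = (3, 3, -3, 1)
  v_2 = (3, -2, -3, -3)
Orthogonal basis:
  u_1 = (3, 3, -3, 1)
  u_2 = (57/28, -83/28, -57/28, -93/28)

Apply the Gram-Schmidt recurrence
  u_1 = v_1
  u_i = v_i − Σ_{j<i} ((v_i · u_j) / (u_j · u_j)) · u_j.

Step by step this gives:
  u_1 = (3, 3, -3, 1)
  u_2 = (57/28, -83/28, -57/28, -93/28)

Orthogonality check:
  u_2 · u_1 = 0 (should be 0)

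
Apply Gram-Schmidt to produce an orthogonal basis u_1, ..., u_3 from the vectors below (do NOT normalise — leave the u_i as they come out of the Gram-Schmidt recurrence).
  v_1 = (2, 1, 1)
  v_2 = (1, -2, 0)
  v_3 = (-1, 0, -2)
Orthogonal basis:
  u_1 = (2, 1, 1)
  u_2 = (1, -2, 0)
  u_3 = (8/15, 4/15, -4/3)

Apply the Gram-Schmidt recurrence
  u_1 = v_1
  u_i = v_i − Σ_{j<i} ((v_i · u_j) / (u_j · u_j)) · u_j.

Step by step this gives:
  u_1 = (2, 1, 1)
  u_2 = (1, -2, 0)
  u_3 = (8/15, 4/15, -4/3)

Orthogonality check:
  u_2 · u_1 = 0 (should be 0)
  u_3 · u_1 = 0 (should be 0)
  u_3 · u_2 = 0 (should be 0)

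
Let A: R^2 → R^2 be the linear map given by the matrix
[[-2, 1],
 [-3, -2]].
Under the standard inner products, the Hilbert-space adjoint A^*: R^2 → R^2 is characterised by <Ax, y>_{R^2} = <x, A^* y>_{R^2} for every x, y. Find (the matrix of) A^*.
A^* = A^T =
[[-2, -3],
 [1, -2]]

For real matrices with standard dot products, the defining identity <Ax, y> = <x, A^* y> gives (Ax)^T y = x^T (A^*) y, i.e. x^T A^T y = x^T (A^*) y. Since this holds for all x, y, we must have A^* = A^T. Therefore
A^* =
[[-2, -3],
 [1, -2]].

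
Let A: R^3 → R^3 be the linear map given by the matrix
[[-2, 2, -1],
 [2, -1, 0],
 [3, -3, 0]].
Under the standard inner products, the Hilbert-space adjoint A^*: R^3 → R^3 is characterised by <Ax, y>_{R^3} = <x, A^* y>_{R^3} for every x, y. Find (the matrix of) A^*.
A^* = A^T =
[[-2, 2, 3],
 [2, -1, -3],
 [-1, 0, 0]]

For real matrices with standard dot products, the defining identity <Ax, y> = <x, A^* y> gives (Ax)^T y = x^T (A^*) y, i.e. x^T A^T y = x^T (A^*) y. Since this holds for all x, y, we must have A^* = A^T. Therefore
A^* =
[[-2, 2, 3],
 [2, -1, -3],
 [-1, 0, 0]].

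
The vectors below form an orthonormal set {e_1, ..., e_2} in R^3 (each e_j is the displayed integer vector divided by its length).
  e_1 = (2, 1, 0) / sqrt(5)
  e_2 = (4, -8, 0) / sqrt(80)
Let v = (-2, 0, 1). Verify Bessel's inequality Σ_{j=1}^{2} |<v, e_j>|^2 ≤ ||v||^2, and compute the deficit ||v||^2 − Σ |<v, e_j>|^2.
Σ |<v, e_j>|^2 = 4; ||v||^2 = 5; deficit = 1

Write each e_j = u_j / sqrt(<u_j, u_j>) where u_j is the displayed integer vector. Then <v, e_j> = <v, u_j> / sqrt(<u_j, u_j>), so |<v, e_j>|^2 = <v, u_j>^2 / <u_j, u_j>.
Coefficients: <v, e_1> = -4/sqrt(5), <v, e_2> = -8/sqrt(80).
Square and sum: Σ |<v, e_j>|^2 = 4.
Compute ||v||^2 = v·v = 5.
Deficit = 5 − 4 = 1 ≥ 0, confirming Bessel's inequality. (The deficit equals ||v − Σ <v,e_j> e_j||^2, the squared distance from v to span{e_j}.)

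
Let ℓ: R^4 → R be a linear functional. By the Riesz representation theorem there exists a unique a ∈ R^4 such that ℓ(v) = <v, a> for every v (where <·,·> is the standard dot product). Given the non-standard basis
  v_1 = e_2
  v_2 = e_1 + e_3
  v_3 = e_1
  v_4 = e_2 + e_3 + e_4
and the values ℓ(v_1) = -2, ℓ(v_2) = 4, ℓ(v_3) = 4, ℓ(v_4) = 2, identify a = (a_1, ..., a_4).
a = (4, -2, 0, 4)

Write a = (a_1, ..., a_4) in the standard basis. For each basis vector v_i, ℓ(v_i) = <v_i, a> is a linear equation in the a_j's. Collect the n equations into a matrix system V a = ℓ, where row i of V is v_i (expressed in the standard basis). Since V is invertible (lower-triangular with 1s on the diagonal, up to permutation), solve by back-substitution:
  V =
[[0, 1, 0, 0],
 [1, 0, 1, 0],
 [1, 0, 0, 0],
 [0, 1, 1, 1]]
  V a = (-2, 4, 4, 2)
Solving gives a = (4, -2, 0, 4).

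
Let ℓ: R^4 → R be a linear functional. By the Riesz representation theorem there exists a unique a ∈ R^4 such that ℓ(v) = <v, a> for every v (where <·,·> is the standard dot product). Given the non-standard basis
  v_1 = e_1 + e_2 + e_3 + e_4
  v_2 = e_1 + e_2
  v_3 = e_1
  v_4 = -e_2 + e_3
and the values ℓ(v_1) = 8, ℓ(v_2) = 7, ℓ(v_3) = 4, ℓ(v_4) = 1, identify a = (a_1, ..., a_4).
a = (4, 3, 4, -3)

Write a = (a_1, ..., a_4) in the standard basis. For each basis vector v_i, ℓ(v_i) = <v_i, a> is a linear equation in the a_j's. Collect the n equations into a matrix system V a = ℓ, where row i of V is v_i (expressed in the standard basis). Since V is invertible (lower-triangular with 1s on the diagonal, up to permutation), solve by back-substitution:
  V =
[[1, 1, 1, 1],
 [1, 1, 0, 0],
 [1, 0, 0, 0],
 [0, -1, 1, 0]]
  V a = (8, 7, 4, 1)
Solving gives a = (4, 3, 4, -3).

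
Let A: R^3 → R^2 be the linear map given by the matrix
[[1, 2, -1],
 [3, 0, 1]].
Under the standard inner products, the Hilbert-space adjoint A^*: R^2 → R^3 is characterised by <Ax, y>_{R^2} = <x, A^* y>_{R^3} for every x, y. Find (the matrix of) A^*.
A^* = A^T =
[[1, 3],
 [2, 0],
 [-1, 1]]

For real matrices with standard dot products, the defining identity <Ax, y> = <x, A^* y> gives (Ax)^T y = x^T (A^*) y, i.e. x^T A^T y = x^T (A^*) y. Since this holds for all x, y, we must have A^* = A^T. Therefore
A^* =
[[1, 3],
 [2, 0],
 [-1, 1]].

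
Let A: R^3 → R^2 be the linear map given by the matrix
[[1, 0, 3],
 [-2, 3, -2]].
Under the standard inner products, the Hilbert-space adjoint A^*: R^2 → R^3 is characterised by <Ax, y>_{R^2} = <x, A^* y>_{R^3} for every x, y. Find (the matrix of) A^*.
A^* = A^T =
[[1, -2],
 [0, 3],
 [3, -2]]

For real matrices with standard dot products, the defining identity <Ax, y> = <x, A^* y> gives (Ax)^T y = x^T (A^*) y, i.e. x^T A^T y = x^T (A^*) y. Since this holds for all x, y, we must have A^* = A^T. Therefore
A^* =
[[1, -2],
 [0, 3],
 [3, -2]].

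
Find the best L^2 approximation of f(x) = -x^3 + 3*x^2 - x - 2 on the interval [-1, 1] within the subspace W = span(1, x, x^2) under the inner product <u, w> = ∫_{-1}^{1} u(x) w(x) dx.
g(x) = 3*x^2 - 8*x/5 - 2

The best approximation g ∈ W is the orthogonal projection of f onto W. Writing g = a_0 + a_1 x + a_2 x^2, the coefficients solve the normal equations G · a = b where
  G_{ij} = <φ_i, φ_j> and b_i = <f, φ_i>, with φ_0 = 1, φ_1 = x, φ_2 = x^2.
G =
  [2, 0, 2/3]
  [0, 2/3, 0]
  [2/3, 0, 2/5],
b = (-2, -16/15, -2/15).
Solving gives a_0 = -2, a_1 = -8/5, a_2 = 3, so
  g(x) = 3*x^2 - 8*x/5 - 2.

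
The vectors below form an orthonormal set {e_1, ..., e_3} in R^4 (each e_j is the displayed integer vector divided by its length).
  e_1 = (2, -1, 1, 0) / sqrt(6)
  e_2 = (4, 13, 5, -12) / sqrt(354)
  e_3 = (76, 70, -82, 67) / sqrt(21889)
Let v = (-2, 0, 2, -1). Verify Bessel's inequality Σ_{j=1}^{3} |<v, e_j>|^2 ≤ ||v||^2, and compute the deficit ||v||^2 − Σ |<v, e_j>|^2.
Σ |<v, e_j>|^2 = 2939/371; ||v||^2 = 9; deficit = 400/371

Write each e_j = u_j / sqrt(<u_j, u_j>) where u_j is the displayed integer vector. Then <v, e_j> = <v, u_j> / sqrt(<u_j, u_j>), so |<v, e_j>|^2 = <v, u_j>^2 / <u_j, u_j>.
Coefficients: <v, e_1> = -2/sqrt(6), <v, e_2> = 14/sqrt(354), <v, e_3> = -383/sqrt(21889).
Square and sum: Σ |<v, e_j>|^2 = 2939/371.
Compute ||v||^2 = v·v = 9.
Deficit = 9 − 2939/371 = 400/371 ≥ 0, confirming Bessel's inequality. (The deficit equals ||v − Σ <v,e_j> e_j||^2, the squared distance from v to span{e_j}.)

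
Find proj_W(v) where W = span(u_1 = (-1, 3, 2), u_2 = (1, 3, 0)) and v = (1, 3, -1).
proj_W(v) = (28/19, 54/19, -10/19)

Set up U = [u_1 | ... | u_2] ∈ R^(3×2). The projector onto W = col(U) is P = U (U^T U)^(-1) U^T.
Compute U^T U =
  [14, 8]
  [8, 10],
and U^T v = (6, 10).
Solve U^T U · c = U^T v for the coefficients: c = (-5/19, 23/19). The projection is proj_W(v) = U c.
Check: (v - proj_W(v)) · u_1 = 0  (should be 0).
Check: (v - proj_W(v)) · u_2 = 0  (should be 0).
Result: proj_W(v) = (28/19, 54/19, -10/19).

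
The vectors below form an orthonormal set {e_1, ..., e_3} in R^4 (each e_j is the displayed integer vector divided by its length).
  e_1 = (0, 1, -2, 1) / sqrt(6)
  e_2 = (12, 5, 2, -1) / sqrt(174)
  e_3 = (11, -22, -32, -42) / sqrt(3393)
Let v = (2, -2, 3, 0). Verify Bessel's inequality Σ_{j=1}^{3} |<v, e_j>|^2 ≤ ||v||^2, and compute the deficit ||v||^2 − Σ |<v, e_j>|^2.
Σ |<v, e_j>|^2 = 172/13; ||v||^2 = 17; deficit = 49/13

Write each e_j = u_j / sqrt(<u_j, u_j>) where u_j is the displayed integer vector. Then <v, e_j> = <v, u_j> / sqrt(<u_j, u_j>), so |<v, e_j>|^2 = <v, u_j>^2 / <u_j, u_j>.
Coefficients: <v, e_1> = -8/sqrt(6), <v, e_2> = 20/sqrt(174), <v, e_3> = -30/sqrt(3393).
Square and sum: Σ |<v, e_j>|^2 = 172/13.
Compute ||v||^2 = v·v = 17.
Deficit = 17 − 172/13 = 49/13 ≥ 0, confirming Bessel's inequality. (The deficit equals ||v − Σ <v,e_j> e_j||^2, the squared distance from v to span{e_j}.)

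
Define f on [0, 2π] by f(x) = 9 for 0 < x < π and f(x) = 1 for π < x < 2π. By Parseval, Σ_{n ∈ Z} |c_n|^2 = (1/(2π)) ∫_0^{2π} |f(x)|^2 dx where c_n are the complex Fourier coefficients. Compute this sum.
Σ |c_n|^2 = 41

Parseval equates the L^2 energy of f (normalised by 1/(2π)) with the ℓ^2 sum of its Fourier coefficients: (1/(2π)) ∫_0^{2π} |f|^2 = Σ |c_n|^2.
Compute the left side: (1/(2π)) [∫_0^π 9^2 dx + ∫_π^{2π} 1^2 dx] = (1/(2π)) · (81π + 1π) = (81 + 1)/2 = 41.
So Σ_{n ∈ Z} |c_n|^2 = 41.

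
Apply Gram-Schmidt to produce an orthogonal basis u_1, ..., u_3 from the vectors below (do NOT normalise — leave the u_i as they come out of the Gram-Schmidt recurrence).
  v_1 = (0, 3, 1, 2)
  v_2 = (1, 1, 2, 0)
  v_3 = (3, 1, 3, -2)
Orthogonal basis:
  u_1 = (0, 3, 1, 2)
  u_2 = (1, -1/14, 23/14, -5/7)
  u_3 = (47/59, 43/59, -45/59, -42/59)

Apply the Gram-Schmidt recurrence
  u_1 = v_1
  u_i = v_i − Σ_{j<i} ((v_i · u_j) / (u_j · u_j)) · u_j.

Step by step this gives:
  u_1 = (0, 3, 1, 2)
  u_2 = (1, -1/14, 23/14, -5/7)
  u_3 = (47/59, 43/59, -45/59, -42/59)

Orthogonality check:
  u_2 · u_1 = 0 (should be 0)
  u_3 · u_1 = 0 (should be 0)
  u_3 · u_2 = 0 (should be 0)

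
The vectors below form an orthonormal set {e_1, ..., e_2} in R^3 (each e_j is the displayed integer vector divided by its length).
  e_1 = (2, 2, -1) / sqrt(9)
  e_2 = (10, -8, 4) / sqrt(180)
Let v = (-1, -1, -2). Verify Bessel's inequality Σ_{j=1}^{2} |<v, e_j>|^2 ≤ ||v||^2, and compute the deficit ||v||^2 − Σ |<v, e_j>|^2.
Σ |<v, e_j>|^2 = 1; ||v||^2 = 6; deficit = 5

Write each e_j = u_j / sqrt(<u_j, u_j>) where u_j is the displayed integer vector. Then <v, e_j> = <v, u_j> / sqrt(<u_j, u_j>), so |<v, e_j>|^2 = <v, u_j>^2 / <u_j, u_j>.
Coefficients: <v, e_1> = -2/sqrt(9), <v, e_2> = -10/sqrt(180).
Square and sum: Σ |<v, e_j>|^2 = 1.
Compute ||v||^2 = v·v = 6.
Deficit = 6 − 1 = 5 ≥ 0, confirming Bessel's inequality. (The deficit equals ||v − Σ <v,e_j> e_j||^2, the squared distance from v to span{e_j}.)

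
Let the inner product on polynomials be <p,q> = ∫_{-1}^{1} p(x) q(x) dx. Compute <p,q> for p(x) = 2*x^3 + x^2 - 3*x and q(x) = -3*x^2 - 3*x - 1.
<p,q> = 26/15

Expand the product: p(x)·q(x) = -6*x^5 - 9*x^4 + 4*x^3 + 8*x^2 + 3*x.
∫_{-1}^{1} of each monomial x^k gives [2/(k+1) if k even, 0 if k odd]. Integrating term-by-term (or equivalently evaluating the antiderivative F(x) = -x^6 - 9*x^5/5 + x^4 + 8*x^3/3 + 3*x^2/2 at the endpoints):
  F(1) − F(−1) = 71/30 − (19/30) = 26/15.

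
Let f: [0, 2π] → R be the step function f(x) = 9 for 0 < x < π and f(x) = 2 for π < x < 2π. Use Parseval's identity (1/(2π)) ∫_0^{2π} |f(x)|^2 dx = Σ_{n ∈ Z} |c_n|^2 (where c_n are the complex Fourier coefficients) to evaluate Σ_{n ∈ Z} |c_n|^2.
Σ |c_n|^2 = 85/2

Parseval equates the L^2 energy of f (normalised by 1/(2π)) with the ℓ^2 sum of its Fourier coefficients: (1/(2π)) ∫_0^{2π} |f|^2 = Σ |c_n|^2.
Compute the left side: (1/(2π)) [∫_0^π 9^2 dx + ∫_π^{2π} 2^2 dx] = (1/(2π)) · (81π + 4π) = (81 + 4)/2 = 85/2.
So Σ_{n ∈ Z} |c_n|^2 = 85/2.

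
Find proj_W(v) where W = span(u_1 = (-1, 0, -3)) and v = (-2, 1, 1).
proj_W(v) = (1/10, 0, 3/10)

Set up U = [u_1 | ... | u_1] ∈ R^(3×1). The projector onto W = col(U) is P = U (U^T U)^(-1) U^T.
Compute U^T U =
  [10],
and U^T v = (-1).
Solve U^T U · c = U^T v for the coefficients: c = (-1/10). The projection is proj_W(v) = U c.
Check: (v - proj_W(v)) · u_1 = 0  (should be 0).
Result: proj_W(v) = (1/10, 0, 3/10).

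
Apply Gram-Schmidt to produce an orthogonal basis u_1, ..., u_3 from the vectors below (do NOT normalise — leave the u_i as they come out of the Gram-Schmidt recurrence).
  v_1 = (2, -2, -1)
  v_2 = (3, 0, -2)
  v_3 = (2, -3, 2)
Orthogonal basis:
  u_1 = (2, -2, -1)
  u_2 = (11/9, 16/9, -10/9)
  u_3 = (68/53, 17/53, 102/53)

Apply the Gram-Schmidt recurrence
  u_1 = v_1
  u_i = v_i − Σ_{j<i} ((v_i · u_j) / (u_j · u_j)) · u_j.

Step by step this gives:
  u_1 = (2, -2, -1)
  u_2 = (11/9, 16/9, -10/9)
  u_3 = (68/53, 17/53, 102/53)

Orthogonality check:
  u_2 · u_1 = 0 (should be 0)
  u_3 · u_1 = 0 (should be 0)
  u_3 · u_2 = 0 (should be 0)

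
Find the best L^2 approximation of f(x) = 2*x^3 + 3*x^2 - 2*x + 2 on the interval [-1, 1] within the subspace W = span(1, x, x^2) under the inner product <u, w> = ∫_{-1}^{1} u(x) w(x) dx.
g(x) = 3*x^2 - 4*x/5 + 2

The best approximation g ∈ W is the orthogonal projection of f onto W. Writing g = a_0 + a_1 x + a_2 x^2, the coefficients solve the normal equations G · a = b where
  G_{ij} = <φ_i, φ_j> and b_i = <f, φ_i>, with φ_0 = 1, φ_1 = x, φ_2 = x^2.
G =
  [2, 0, 2/3]
  [0, 2/3, 0]
  [2/3, 0, 2/5],
b = (6, -8/15, 38/15).
Solving gives a_0 = 2, a_1 = -4/5, a_2 = 3, so
  g(x) = 3*x^2 - 4*x/5 + 2.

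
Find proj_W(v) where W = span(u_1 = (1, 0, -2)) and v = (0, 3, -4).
proj_W(v) = (8/5, 0, -16/5)

Set up U = [u_1 | ... | u_1] ∈ R^(3×1). The projector onto W = col(U) is P = U (U^T U)^(-1) U^T.
Compute U^T U =
  [5],
and U^T v = (8).
Solve U^T U · c = U^T v for the coefficients: c = (8/5). The projection is proj_W(v) = U c.
Check: (v - proj_W(v)) · u_1 = 0  (should be 0).
Result: proj_W(v) = (8/5, 0, -16/5).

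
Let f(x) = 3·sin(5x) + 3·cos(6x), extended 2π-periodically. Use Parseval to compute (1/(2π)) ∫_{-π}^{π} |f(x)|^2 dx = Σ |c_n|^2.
Σ |c_n|^2 = 9

Expand |f|^2 and use orthogonality of {sin(nx), cos(mx)} on [-π, π]:
  ∫_{-π}^{π} sin(nx)^2 dx = π, ∫ cos(mx)^2 dx = π, and cross terms integrate to 0.
So ∫_{-π}^{π} f(x)^2 dx = 3^2 · π + 3^2 · π = (9 + 9)π.
Divide by 2π: (9 + 9)/2 = 9.
By Parseval, this equals Σ |c_n|^2.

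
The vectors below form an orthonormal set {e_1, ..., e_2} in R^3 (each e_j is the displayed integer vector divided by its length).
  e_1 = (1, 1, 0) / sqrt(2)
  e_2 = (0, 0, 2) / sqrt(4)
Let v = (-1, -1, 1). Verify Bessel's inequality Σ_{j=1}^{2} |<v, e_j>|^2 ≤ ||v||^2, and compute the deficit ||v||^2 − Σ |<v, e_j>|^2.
Σ |<v, e_j>|^2 = 3; ||v||^2 = 3; deficit = 0

Write each e_j = u_j / sqrt(<u_j, u_j>) where u_j is the displayed integer vector. Then <v, e_j> = <v, u_j> / sqrt(<u_j, u_j>), so |<v, e_j>|^2 = <v, u_j>^2 / <u_j, u_j>.
Coefficients: <v, e_1> = -2/sqrt(2), <v, e_2> = 2/sqrt(4).
Square and sum: Σ |<v, e_j>|^2 = 3.
Compute ||v||^2 = v·v = 3.
Deficit = 3 − 3 = 0 ≥ 0, confirming Bessel's inequality. (The deficit equals ||v − Σ <v,e_j> e_j||^2, the squared distance from v to span{e_j}.)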